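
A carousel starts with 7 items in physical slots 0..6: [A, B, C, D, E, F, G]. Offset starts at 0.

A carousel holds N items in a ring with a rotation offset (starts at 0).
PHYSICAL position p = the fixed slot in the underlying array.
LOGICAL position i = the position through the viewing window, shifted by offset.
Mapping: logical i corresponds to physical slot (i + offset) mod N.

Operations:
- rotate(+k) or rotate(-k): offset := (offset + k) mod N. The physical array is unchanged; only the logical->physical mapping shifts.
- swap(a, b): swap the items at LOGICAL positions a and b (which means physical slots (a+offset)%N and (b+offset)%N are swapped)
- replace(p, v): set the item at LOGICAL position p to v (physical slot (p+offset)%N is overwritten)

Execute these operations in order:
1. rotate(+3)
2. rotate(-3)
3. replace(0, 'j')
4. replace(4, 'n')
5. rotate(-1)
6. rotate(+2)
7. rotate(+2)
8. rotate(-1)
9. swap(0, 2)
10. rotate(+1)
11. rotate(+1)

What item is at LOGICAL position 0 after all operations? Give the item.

After op 1 (rotate(+3)): offset=3, physical=[A,B,C,D,E,F,G], logical=[D,E,F,G,A,B,C]
After op 2 (rotate(-3)): offset=0, physical=[A,B,C,D,E,F,G], logical=[A,B,C,D,E,F,G]
After op 3 (replace(0, 'j')): offset=0, physical=[j,B,C,D,E,F,G], logical=[j,B,C,D,E,F,G]
After op 4 (replace(4, 'n')): offset=0, physical=[j,B,C,D,n,F,G], logical=[j,B,C,D,n,F,G]
After op 5 (rotate(-1)): offset=6, physical=[j,B,C,D,n,F,G], logical=[G,j,B,C,D,n,F]
After op 6 (rotate(+2)): offset=1, physical=[j,B,C,D,n,F,G], logical=[B,C,D,n,F,G,j]
After op 7 (rotate(+2)): offset=3, physical=[j,B,C,D,n,F,G], logical=[D,n,F,G,j,B,C]
After op 8 (rotate(-1)): offset=2, physical=[j,B,C,D,n,F,G], logical=[C,D,n,F,G,j,B]
After op 9 (swap(0, 2)): offset=2, physical=[j,B,n,D,C,F,G], logical=[n,D,C,F,G,j,B]
After op 10 (rotate(+1)): offset=3, physical=[j,B,n,D,C,F,G], logical=[D,C,F,G,j,B,n]
After op 11 (rotate(+1)): offset=4, physical=[j,B,n,D,C,F,G], logical=[C,F,G,j,B,n,D]

Answer: C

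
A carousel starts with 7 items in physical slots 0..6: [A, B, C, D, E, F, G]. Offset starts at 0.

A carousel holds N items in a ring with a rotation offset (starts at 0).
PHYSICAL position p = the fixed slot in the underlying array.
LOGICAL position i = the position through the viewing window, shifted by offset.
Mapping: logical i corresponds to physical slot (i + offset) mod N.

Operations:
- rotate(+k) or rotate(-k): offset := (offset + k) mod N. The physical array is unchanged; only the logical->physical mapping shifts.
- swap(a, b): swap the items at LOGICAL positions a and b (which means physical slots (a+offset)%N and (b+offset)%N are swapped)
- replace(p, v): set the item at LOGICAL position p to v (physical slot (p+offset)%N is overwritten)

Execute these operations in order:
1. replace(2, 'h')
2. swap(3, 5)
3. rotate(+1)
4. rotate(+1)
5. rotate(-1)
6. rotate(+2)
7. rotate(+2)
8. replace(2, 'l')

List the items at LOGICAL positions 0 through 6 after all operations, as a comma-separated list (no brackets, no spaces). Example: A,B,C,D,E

Answer: D,G,l,B,h,F,E

Derivation:
After op 1 (replace(2, 'h')): offset=0, physical=[A,B,h,D,E,F,G], logical=[A,B,h,D,E,F,G]
After op 2 (swap(3, 5)): offset=0, physical=[A,B,h,F,E,D,G], logical=[A,B,h,F,E,D,G]
After op 3 (rotate(+1)): offset=1, physical=[A,B,h,F,E,D,G], logical=[B,h,F,E,D,G,A]
After op 4 (rotate(+1)): offset=2, physical=[A,B,h,F,E,D,G], logical=[h,F,E,D,G,A,B]
After op 5 (rotate(-1)): offset=1, physical=[A,B,h,F,E,D,G], logical=[B,h,F,E,D,G,A]
After op 6 (rotate(+2)): offset=3, physical=[A,B,h,F,E,D,G], logical=[F,E,D,G,A,B,h]
After op 7 (rotate(+2)): offset=5, physical=[A,B,h,F,E,D,G], logical=[D,G,A,B,h,F,E]
After op 8 (replace(2, 'l')): offset=5, physical=[l,B,h,F,E,D,G], logical=[D,G,l,B,h,F,E]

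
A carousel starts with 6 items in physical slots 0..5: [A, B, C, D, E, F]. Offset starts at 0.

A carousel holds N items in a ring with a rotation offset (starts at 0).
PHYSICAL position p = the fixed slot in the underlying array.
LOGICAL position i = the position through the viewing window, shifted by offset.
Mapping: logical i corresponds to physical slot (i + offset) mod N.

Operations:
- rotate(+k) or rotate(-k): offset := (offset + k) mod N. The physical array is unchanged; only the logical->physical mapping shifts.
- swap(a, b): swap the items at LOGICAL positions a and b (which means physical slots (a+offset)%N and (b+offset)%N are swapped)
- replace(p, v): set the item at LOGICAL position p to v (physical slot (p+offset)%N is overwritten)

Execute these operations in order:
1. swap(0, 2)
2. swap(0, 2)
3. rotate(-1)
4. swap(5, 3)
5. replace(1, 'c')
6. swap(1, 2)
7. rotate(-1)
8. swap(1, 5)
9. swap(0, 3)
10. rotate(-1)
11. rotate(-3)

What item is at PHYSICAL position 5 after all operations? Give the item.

Answer: D

Derivation:
After op 1 (swap(0, 2)): offset=0, physical=[C,B,A,D,E,F], logical=[C,B,A,D,E,F]
After op 2 (swap(0, 2)): offset=0, physical=[A,B,C,D,E,F], logical=[A,B,C,D,E,F]
After op 3 (rotate(-1)): offset=5, physical=[A,B,C,D,E,F], logical=[F,A,B,C,D,E]
After op 4 (swap(5, 3)): offset=5, physical=[A,B,E,D,C,F], logical=[F,A,B,E,D,C]
After op 5 (replace(1, 'c')): offset=5, physical=[c,B,E,D,C,F], logical=[F,c,B,E,D,C]
After op 6 (swap(1, 2)): offset=5, physical=[B,c,E,D,C,F], logical=[F,B,c,E,D,C]
After op 7 (rotate(-1)): offset=4, physical=[B,c,E,D,C,F], logical=[C,F,B,c,E,D]
After op 8 (swap(1, 5)): offset=4, physical=[B,c,E,F,C,D], logical=[C,D,B,c,E,F]
After op 9 (swap(0, 3)): offset=4, physical=[B,C,E,F,c,D], logical=[c,D,B,C,E,F]
After op 10 (rotate(-1)): offset=3, physical=[B,C,E,F,c,D], logical=[F,c,D,B,C,E]
After op 11 (rotate(-3)): offset=0, physical=[B,C,E,F,c,D], logical=[B,C,E,F,c,D]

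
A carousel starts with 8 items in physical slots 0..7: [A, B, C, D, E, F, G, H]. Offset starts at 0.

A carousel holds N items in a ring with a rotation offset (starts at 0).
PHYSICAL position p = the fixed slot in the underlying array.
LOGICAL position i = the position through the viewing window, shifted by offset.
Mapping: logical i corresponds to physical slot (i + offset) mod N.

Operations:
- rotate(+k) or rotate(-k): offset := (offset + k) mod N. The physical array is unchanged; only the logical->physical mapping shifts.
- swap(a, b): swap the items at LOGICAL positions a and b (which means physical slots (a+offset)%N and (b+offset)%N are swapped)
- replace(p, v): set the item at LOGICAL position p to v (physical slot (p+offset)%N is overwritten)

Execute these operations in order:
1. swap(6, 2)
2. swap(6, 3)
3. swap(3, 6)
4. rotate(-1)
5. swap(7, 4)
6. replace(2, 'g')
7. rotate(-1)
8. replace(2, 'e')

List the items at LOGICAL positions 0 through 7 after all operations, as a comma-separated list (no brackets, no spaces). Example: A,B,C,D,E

Answer: D,H,e,g,G,C,E,F

Derivation:
After op 1 (swap(6, 2)): offset=0, physical=[A,B,G,D,E,F,C,H], logical=[A,B,G,D,E,F,C,H]
After op 2 (swap(6, 3)): offset=0, physical=[A,B,G,C,E,F,D,H], logical=[A,B,G,C,E,F,D,H]
After op 3 (swap(3, 6)): offset=0, physical=[A,B,G,D,E,F,C,H], logical=[A,B,G,D,E,F,C,H]
After op 4 (rotate(-1)): offset=7, physical=[A,B,G,D,E,F,C,H], logical=[H,A,B,G,D,E,F,C]
After op 5 (swap(7, 4)): offset=7, physical=[A,B,G,C,E,F,D,H], logical=[H,A,B,G,C,E,F,D]
After op 6 (replace(2, 'g')): offset=7, physical=[A,g,G,C,E,F,D,H], logical=[H,A,g,G,C,E,F,D]
After op 7 (rotate(-1)): offset=6, physical=[A,g,G,C,E,F,D,H], logical=[D,H,A,g,G,C,E,F]
After op 8 (replace(2, 'e')): offset=6, physical=[e,g,G,C,E,F,D,H], logical=[D,H,e,g,G,C,E,F]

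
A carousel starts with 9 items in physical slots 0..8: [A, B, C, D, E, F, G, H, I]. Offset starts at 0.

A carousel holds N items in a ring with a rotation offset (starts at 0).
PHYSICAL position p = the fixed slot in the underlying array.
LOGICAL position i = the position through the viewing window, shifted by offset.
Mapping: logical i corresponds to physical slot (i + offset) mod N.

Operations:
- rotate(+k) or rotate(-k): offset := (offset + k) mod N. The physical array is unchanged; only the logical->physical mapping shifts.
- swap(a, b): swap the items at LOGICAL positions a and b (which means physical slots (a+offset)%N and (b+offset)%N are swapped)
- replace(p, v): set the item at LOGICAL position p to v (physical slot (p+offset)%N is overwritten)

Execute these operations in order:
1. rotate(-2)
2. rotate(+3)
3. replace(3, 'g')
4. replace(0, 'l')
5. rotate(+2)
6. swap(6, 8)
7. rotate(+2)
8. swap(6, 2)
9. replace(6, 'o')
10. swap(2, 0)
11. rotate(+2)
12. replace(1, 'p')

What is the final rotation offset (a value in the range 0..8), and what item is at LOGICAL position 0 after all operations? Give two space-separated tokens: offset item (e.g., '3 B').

Answer: 7 F

Derivation:
After op 1 (rotate(-2)): offset=7, physical=[A,B,C,D,E,F,G,H,I], logical=[H,I,A,B,C,D,E,F,G]
After op 2 (rotate(+3)): offset=1, physical=[A,B,C,D,E,F,G,H,I], logical=[B,C,D,E,F,G,H,I,A]
After op 3 (replace(3, 'g')): offset=1, physical=[A,B,C,D,g,F,G,H,I], logical=[B,C,D,g,F,G,H,I,A]
After op 4 (replace(0, 'l')): offset=1, physical=[A,l,C,D,g,F,G,H,I], logical=[l,C,D,g,F,G,H,I,A]
After op 5 (rotate(+2)): offset=3, physical=[A,l,C,D,g,F,G,H,I], logical=[D,g,F,G,H,I,A,l,C]
After op 6 (swap(6, 8)): offset=3, physical=[C,l,A,D,g,F,G,H,I], logical=[D,g,F,G,H,I,C,l,A]
After op 7 (rotate(+2)): offset=5, physical=[C,l,A,D,g,F,G,H,I], logical=[F,G,H,I,C,l,A,D,g]
After op 8 (swap(6, 2)): offset=5, physical=[C,l,H,D,g,F,G,A,I], logical=[F,G,A,I,C,l,H,D,g]
After op 9 (replace(6, 'o')): offset=5, physical=[C,l,o,D,g,F,G,A,I], logical=[F,G,A,I,C,l,o,D,g]
After op 10 (swap(2, 0)): offset=5, physical=[C,l,o,D,g,A,G,F,I], logical=[A,G,F,I,C,l,o,D,g]
After op 11 (rotate(+2)): offset=7, physical=[C,l,o,D,g,A,G,F,I], logical=[F,I,C,l,o,D,g,A,G]
After op 12 (replace(1, 'p')): offset=7, physical=[C,l,o,D,g,A,G,F,p], logical=[F,p,C,l,o,D,g,A,G]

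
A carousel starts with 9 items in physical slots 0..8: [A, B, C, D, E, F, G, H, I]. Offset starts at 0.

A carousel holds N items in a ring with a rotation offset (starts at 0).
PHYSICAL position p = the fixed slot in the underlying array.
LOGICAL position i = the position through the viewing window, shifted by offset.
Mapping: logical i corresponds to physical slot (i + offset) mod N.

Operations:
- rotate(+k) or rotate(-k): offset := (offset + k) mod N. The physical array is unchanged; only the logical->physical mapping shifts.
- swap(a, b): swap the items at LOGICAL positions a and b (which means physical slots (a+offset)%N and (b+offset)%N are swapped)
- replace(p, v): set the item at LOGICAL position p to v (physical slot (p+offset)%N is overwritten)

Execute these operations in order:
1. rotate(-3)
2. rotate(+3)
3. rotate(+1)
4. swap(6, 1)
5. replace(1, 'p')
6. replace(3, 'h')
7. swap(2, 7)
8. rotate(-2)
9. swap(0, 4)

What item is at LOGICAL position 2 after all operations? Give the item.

After op 1 (rotate(-3)): offset=6, physical=[A,B,C,D,E,F,G,H,I], logical=[G,H,I,A,B,C,D,E,F]
After op 2 (rotate(+3)): offset=0, physical=[A,B,C,D,E,F,G,H,I], logical=[A,B,C,D,E,F,G,H,I]
After op 3 (rotate(+1)): offset=1, physical=[A,B,C,D,E,F,G,H,I], logical=[B,C,D,E,F,G,H,I,A]
After op 4 (swap(6, 1)): offset=1, physical=[A,B,H,D,E,F,G,C,I], logical=[B,H,D,E,F,G,C,I,A]
After op 5 (replace(1, 'p')): offset=1, physical=[A,B,p,D,E,F,G,C,I], logical=[B,p,D,E,F,G,C,I,A]
After op 6 (replace(3, 'h')): offset=1, physical=[A,B,p,D,h,F,G,C,I], logical=[B,p,D,h,F,G,C,I,A]
After op 7 (swap(2, 7)): offset=1, physical=[A,B,p,I,h,F,G,C,D], logical=[B,p,I,h,F,G,C,D,A]
After op 8 (rotate(-2)): offset=8, physical=[A,B,p,I,h,F,G,C,D], logical=[D,A,B,p,I,h,F,G,C]
After op 9 (swap(0, 4)): offset=8, physical=[A,B,p,D,h,F,G,C,I], logical=[I,A,B,p,D,h,F,G,C]

Answer: B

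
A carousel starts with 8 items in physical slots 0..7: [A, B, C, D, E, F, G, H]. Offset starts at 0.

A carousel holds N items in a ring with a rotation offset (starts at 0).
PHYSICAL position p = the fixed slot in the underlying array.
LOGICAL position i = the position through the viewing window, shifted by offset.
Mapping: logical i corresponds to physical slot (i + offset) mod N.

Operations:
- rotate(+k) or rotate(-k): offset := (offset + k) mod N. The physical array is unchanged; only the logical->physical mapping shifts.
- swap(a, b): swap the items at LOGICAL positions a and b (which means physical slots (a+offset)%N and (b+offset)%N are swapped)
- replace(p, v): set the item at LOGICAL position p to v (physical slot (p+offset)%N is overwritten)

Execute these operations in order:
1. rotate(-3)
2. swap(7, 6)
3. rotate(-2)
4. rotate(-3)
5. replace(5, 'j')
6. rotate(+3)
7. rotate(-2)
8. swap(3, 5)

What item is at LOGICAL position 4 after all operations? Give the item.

After op 1 (rotate(-3)): offset=5, physical=[A,B,C,D,E,F,G,H], logical=[F,G,H,A,B,C,D,E]
After op 2 (swap(7, 6)): offset=5, physical=[A,B,C,E,D,F,G,H], logical=[F,G,H,A,B,C,E,D]
After op 3 (rotate(-2)): offset=3, physical=[A,B,C,E,D,F,G,H], logical=[E,D,F,G,H,A,B,C]
After op 4 (rotate(-3)): offset=0, physical=[A,B,C,E,D,F,G,H], logical=[A,B,C,E,D,F,G,H]
After op 5 (replace(5, 'j')): offset=0, physical=[A,B,C,E,D,j,G,H], logical=[A,B,C,E,D,j,G,H]
After op 6 (rotate(+3)): offset=3, physical=[A,B,C,E,D,j,G,H], logical=[E,D,j,G,H,A,B,C]
After op 7 (rotate(-2)): offset=1, physical=[A,B,C,E,D,j,G,H], logical=[B,C,E,D,j,G,H,A]
After op 8 (swap(3, 5)): offset=1, physical=[A,B,C,E,G,j,D,H], logical=[B,C,E,G,j,D,H,A]

Answer: j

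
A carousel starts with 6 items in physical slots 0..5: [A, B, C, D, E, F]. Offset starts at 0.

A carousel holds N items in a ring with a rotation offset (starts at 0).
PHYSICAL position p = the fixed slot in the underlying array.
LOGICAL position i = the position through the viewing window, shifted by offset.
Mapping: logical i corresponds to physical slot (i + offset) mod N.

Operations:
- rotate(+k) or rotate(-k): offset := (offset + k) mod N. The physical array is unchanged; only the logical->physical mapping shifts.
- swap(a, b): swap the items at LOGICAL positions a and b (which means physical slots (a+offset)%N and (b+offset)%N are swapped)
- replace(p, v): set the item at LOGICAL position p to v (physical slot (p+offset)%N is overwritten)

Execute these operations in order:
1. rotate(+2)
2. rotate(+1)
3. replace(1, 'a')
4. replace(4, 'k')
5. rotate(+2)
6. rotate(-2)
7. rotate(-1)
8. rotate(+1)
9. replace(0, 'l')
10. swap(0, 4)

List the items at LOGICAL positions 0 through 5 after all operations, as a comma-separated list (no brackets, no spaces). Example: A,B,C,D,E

After op 1 (rotate(+2)): offset=2, physical=[A,B,C,D,E,F], logical=[C,D,E,F,A,B]
After op 2 (rotate(+1)): offset=3, physical=[A,B,C,D,E,F], logical=[D,E,F,A,B,C]
After op 3 (replace(1, 'a')): offset=3, physical=[A,B,C,D,a,F], logical=[D,a,F,A,B,C]
After op 4 (replace(4, 'k')): offset=3, physical=[A,k,C,D,a,F], logical=[D,a,F,A,k,C]
After op 5 (rotate(+2)): offset=5, physical=[A,k,C,D,a,F], logical=[F,A,k,C,D,a]
After op 6 (rotate(-2)): offset=3, physical=[A,k,C,D,a,F], logical=[D,a,F,A,k,C]
After op 7 (rotate(-1)): offset=2, physical=[A,k,C,D,a,F], logical=[C,D,a,F,A,k]
After op 8 (rotate(+1)): offset=3, physical=[A,k,C,D,a,F], logical=[D,a,F,A,k,C]
After op 9 (replace(0, 'l')): offset=3, physical=[A,k,C,l,a,F], logical=[l,a,F,A,k,C]
After op 10 (swap(0, 4)): offset=3, physical=[A,l,C,k,a,F], logical=[k,a,F,A,l,C]

Answer: k,a,F,A,l,C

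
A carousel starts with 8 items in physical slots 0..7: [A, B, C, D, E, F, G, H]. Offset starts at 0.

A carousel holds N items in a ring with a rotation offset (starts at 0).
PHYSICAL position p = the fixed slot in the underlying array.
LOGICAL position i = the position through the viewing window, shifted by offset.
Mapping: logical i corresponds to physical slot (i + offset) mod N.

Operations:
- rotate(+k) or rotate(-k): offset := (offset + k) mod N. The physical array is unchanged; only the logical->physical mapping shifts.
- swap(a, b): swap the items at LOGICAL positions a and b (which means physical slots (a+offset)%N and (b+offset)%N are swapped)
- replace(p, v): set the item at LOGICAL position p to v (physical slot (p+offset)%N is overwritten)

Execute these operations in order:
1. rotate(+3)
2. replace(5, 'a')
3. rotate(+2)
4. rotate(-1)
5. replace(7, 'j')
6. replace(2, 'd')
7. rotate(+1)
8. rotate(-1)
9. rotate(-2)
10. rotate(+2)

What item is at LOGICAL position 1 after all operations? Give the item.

Answer: F

Derivation:
After op 1 (rotate(+3)): offset=3, physical=[A,B,C,D,E,F,G,H], logical=[D,E,F,G,H,A,B,C]
After op 2 (replace(5, 'a')): offset=3, physical=[a,B,C,D,E,F,G,H], logical=[D,E,F,G,H,a,B,C]
After op 3 (rotate(+2)): offset=5, physical=[a,B,C,D,E,F,G,H], logical=[F,G,H,a,B,C,D,E]
After op 4 (rotate(-1)): offset=4, physical=[a,B,C,D,E,F,G,H], logical=[E,F,G,H,a,B,C,D]
After op 5 (replace(7, 'j')): offset=4, physical=[a,B,C,j,E,F,G,H], logical=[E,F,G,H,a,B,C,j]
After op 6 (replace(2, 'd')): offset=4, physical=[a,B,C,j,E,F,d,H], logical=[E,F,d,H,a,B,C,j]
After op 7 (rotate(+1)): offset=5, physical=[a,B,C,j,E,F,d,H], logical=[F,d,H,a,B,C,j,E]
After op 8 (rotate(-1)): offset=4, physical=[a,B,C,j,E,F,d,H], logical=[E,F,d,H,a,B,C,j]
After op 9 (rotate(-2)): offset=2, physical=[a,B,C,j,E,F,d,H], logical=[C,j,E,F,d,H,a,B]
After op 10 (rotate(+2)): offset=4, physical=[a,B,C,j,E,F,d,H], logical=[E,F,d,H,a,B,C,j]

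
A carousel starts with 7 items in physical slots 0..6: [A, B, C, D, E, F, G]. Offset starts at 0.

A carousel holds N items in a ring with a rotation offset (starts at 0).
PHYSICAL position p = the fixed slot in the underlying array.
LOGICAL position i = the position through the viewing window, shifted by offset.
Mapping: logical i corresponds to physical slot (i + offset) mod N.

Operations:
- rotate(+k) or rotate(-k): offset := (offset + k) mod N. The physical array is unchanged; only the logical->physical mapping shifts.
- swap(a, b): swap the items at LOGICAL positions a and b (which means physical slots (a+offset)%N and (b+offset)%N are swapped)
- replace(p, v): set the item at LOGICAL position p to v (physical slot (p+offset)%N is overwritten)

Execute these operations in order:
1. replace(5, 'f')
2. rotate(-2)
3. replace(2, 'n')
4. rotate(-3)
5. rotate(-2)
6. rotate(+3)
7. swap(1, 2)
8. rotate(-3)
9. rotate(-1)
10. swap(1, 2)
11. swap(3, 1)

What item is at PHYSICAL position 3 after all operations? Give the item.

After op 1 (replace(5, 'f')): offset=0, physical=[A,B,C,D,E,f,G], logical=[A,B,C,D,E,f,G]
After op 2 (rotate(-2)): offset=5, physical=[A,B,C,D,E,f,G], logical=[f,G,A,B,C,D,E]
After op 3 (replace(2, 'n')): offset=5, physical=[n,B,C,D,E,f,G], logical=[f,G,n,B,C,D,E]
After op 4 (rotate(-3)): offset=2, physical=[n,B,C,D,E,f,G], logical=[C,D,E,f,G,n,B]
After op 5 (rotate(-2)): offset=0, physical=[n,B,C,D,E,f,G], logical=[n,B,C,D,E,f,G]
After op 6 (rotate(+3)): offset=3, physical=[n,B,C,D,E,f,G], logical=[D,E,f,G,n,B,C]
After op 7 (swap(1, 2)): offset=3, physical=[n,B,C,D,f,E,G], logical=[D,f,E,G,n,B,C]
After op 8 (rotate(-3)): offset=0, physical=[n,B,C,D,f,E,G], logical=[n,B,C,D,f,E,G]
After op 9 (rotate(-1)): offset=6, physical=[n,B,C,D,f,E,G], logical=[G,n,B,C,D,f,E]
After op 10 (swap(1, 2)): offset=6, physical=[B,n,C,D,f,E,G], logical=[G,B,n,C,D,f,E]
After op 11 (swap(3, 1)): offset=6, physical=[C,n,B,D,f,E,G], logical=[G,C,n,B,D,f,E]

Answer: D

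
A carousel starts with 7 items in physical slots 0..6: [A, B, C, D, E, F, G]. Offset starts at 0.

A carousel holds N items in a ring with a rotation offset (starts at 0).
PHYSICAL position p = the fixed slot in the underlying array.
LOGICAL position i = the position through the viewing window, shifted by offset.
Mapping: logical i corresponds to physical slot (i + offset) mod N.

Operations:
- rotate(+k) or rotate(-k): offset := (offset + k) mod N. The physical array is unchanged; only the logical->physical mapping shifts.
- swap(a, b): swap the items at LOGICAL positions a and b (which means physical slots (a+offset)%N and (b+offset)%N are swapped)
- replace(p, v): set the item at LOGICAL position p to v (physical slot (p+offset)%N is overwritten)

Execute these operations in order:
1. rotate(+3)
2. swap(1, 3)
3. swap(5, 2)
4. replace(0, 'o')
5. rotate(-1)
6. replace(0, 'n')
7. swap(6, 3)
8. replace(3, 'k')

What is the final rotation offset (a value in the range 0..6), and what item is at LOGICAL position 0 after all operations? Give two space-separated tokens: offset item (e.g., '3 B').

Answer: 2 n

Derivation:
After op 1 (rotate(+3)): offset=3, physical=[A,B,C,D,E,F,G], logical=[D,E,F,G,A,B,C]
After op 2 (swap(1, 3)): offset=3, physical=[A,B,C,D,G,F,E], logical=[D,G,F,E,A,B,C]
After op 3 (swap(5, 2)): offset=3, physical=[A,F,C,D,G,B,E], logical=[D,G,B,E,A,F,C]
After op 4 (replace(0, 'o')): offset=3, physical=[A,F,C,o,G,B,E], logical=[o,G,B,E,A,F,C]
After op 5 (rotate(-1)): offset=2, physical=[A,F,C,o,G,B,E], logical=[C,o,G,B,E,A,F]
After op 6 (replace(0, 'n')): offset=2, physical=[A,F,n,o,G,B,E], logical=[n,o,G,B,E,A,F]
After op 7 (swap(6, 3)): offset=2, physical=[A,B,n,o,G,F,E], logical=[n,o,G,F,E,A,B]
After op 8 (replace(3, 'k')): offset=2, physical=[A,B,n,o,G,k,E], logical=[n,o,G,k,E,A,B]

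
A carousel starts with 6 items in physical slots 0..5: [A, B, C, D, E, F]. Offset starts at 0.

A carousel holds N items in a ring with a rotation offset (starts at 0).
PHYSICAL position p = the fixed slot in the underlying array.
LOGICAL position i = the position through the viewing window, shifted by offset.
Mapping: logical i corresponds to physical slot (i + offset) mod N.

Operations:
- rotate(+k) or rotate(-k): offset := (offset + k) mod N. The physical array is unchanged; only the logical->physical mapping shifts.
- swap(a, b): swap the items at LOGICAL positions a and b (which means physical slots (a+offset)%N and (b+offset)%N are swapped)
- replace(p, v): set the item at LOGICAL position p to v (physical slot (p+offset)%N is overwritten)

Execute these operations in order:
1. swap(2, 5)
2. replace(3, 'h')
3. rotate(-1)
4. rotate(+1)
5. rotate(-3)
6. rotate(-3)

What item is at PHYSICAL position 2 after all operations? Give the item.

Answer: F

Derivation:
After op 1 (swap(2, 5)): offset=0, physical=[A,B,F,D,E,C], logical=[A,B,F,D,E,C]
After op 2 (replace(3, 'h')): offset=0, physical=[A,B,F,h,E,C], logical=[A,B,F,h,E,C]
After op 3 (rotate(-1)): offset=5, physical=[A,B,F,h,E,C], logical=[C,A,B,F,h,E]
After op 4 (rotate(+1)): offset=0, physical=[A,B,F,h,E,C], logical=[A,B,F,h,E,C]
After op 5 (rotate(-3)): offset=3, physical=[A,B,F,h,E,C], logical=[h,E,C,A,B,F]
After op 6 (rotate(-3)): offset=0, physical=[A,B,F,h,E,C], logical=[A,B,F,h,E,C]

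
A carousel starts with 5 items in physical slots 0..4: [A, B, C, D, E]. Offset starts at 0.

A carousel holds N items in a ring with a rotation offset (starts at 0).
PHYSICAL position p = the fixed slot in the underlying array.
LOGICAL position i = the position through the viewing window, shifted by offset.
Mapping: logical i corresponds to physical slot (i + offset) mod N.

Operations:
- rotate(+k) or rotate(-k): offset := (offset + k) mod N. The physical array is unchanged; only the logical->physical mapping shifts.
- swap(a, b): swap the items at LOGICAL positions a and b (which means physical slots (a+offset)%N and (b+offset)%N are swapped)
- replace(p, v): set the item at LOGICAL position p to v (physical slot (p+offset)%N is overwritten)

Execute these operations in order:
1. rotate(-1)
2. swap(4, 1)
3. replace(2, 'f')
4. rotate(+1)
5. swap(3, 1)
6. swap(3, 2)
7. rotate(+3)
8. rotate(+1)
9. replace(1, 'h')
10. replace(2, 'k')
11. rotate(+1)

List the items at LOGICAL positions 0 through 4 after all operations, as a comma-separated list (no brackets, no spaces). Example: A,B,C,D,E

Answer: h,k,f,C,E

Derivation:
After op 1 (rotate(-1)): offset=4, physical=[A,B,C,D,E], logical=[E,A,B,C,D]
After op 2 (swap(4, 1)): offset=4, physical=[D,B,C,A,E], logical=[E,D,B,C,A]
After op 3 (replace(2, 'f')): offset=4, physical=[D,f,C,A,E], logical=[E,D,f,C,A]
After op 4 (rotate(+1)): offset=0, physical=[D,f,C,A,E], logical=[D,f,C,A,E]
After op 5 (swap(3, 1)): offset=0, physical=[D,A,C,f,E], logical=[D,A,C,f,E]
After op 6 (swap(3, 2)): offset=0, physical=[D,A,f,C,E], logical=[D,A,f,C,E]
After op 7 (rotate(+3)): offset=3, physical=[D,A,f,C,E], logical=[C,E,D,A,f]
After op 8 (rotate(+1)): offset=4, physical=[D,A,f,C,E], logical=[E,D,A,f,C]
After op 9 (replace(1, 'h')): offset=4, physical=[h,A,f,C,E], logical=[E,h,A,f,C]
After op 10 (replace(2, 'k')): offset=4, physical=[h,k,f,C,E], logical=[E,h,k,f,C]
After op 11 (rotate(+1)): offset=0, physical=[h,k,f,C,E], logical=[h,k,f,C,E]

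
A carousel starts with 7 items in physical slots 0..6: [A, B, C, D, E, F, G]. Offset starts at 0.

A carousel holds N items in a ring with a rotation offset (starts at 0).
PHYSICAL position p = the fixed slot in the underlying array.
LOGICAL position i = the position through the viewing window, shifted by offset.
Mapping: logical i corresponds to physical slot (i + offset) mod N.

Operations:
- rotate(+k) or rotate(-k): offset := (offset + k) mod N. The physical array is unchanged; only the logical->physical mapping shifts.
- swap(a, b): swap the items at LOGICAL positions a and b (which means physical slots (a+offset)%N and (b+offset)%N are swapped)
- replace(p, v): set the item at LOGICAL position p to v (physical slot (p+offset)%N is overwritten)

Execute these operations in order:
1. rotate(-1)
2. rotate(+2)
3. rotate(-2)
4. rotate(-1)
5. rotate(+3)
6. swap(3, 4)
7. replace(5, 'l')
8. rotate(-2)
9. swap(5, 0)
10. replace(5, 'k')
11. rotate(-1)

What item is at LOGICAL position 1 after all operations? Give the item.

After op 1 (rotate(-1)): offset=6, physical=[A,B,C,D,E,F,G], logical=[G,A,B,C,D,E,F]
After op 2 (rotate(+2)): offset=1, physical=[A,B,C,D,E,F,G], logical=[B,C,D,E,F,G,A]
After op 3 (rotate(-2)): offset=6, physical=[A,B,C,D,E,F,G], logical=[G,A,B,C,D,E,F]
After op 4 (rotate(-1)): offset=5, physical=[A,B,C,D,E,F,G], logical=[F,G,A,B,C,D,E]
After op 5 (rotate(+3)): offset=1, physical=[A,B,C,D,E,F,G], logical=[B,C,D,E,F,G,A]
After op 6 (swap(3, 4)): offset=1, physical=[A,B,C,D,F,E,G], logical=[B,C,D,F,E,G,A]
After op 7 (replace(5, 'l')): offset=1, physical=[A,B,C,D,F,E,l], logical=[B,C,D,F,E,l,A]
After op 8 (rotate(-2)): offset=6, physical=[A,B,C,D,F,E,l], logical=[l,A,B,C,D,F,E]
After op 9 (swap(5, 0)): offset=6, physical=[A,B,C,D,l,E,F], logical=[F,A,B,C,D,l,E]
After op 10 (replace(5, 'k')): offset=6, physical=[A,B,C,D,k,E,F], logical=[F,A,B,C,D,k,E]
After op 11 (rotate(-1)): offset=5, physical=[A,B,C,D,k,E,F], logical=[E,F,A,B,C,D,k]

Answer: F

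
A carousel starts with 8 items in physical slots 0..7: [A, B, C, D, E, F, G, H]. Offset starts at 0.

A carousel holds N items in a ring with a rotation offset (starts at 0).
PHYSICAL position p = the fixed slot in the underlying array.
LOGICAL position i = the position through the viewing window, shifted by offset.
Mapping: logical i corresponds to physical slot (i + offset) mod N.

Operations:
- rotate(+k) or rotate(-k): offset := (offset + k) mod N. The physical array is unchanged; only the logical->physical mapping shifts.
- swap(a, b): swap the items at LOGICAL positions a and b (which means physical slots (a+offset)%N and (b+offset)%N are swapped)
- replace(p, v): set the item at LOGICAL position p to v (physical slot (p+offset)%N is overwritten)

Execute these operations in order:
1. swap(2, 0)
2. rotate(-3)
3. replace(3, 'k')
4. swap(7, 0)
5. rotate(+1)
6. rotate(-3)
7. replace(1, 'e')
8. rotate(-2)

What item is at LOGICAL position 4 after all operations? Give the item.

Answer: E

Derivation:
After op 1 (swap(2, 0)): offset=0, physical=[C,B,A,D,E,F,G,H], logical=[C,B,A,D,E,F,G,H]
After op 2 (rotate(-3)): offset=5, physical=[C,B,A,D,E,F,G,H], logical=[F,G,H,C,B,A,D,E]
After op 3 (replace(3, 'k')): offset=5, physical=[k,B,A,D,E,F,G,H], logical=[F,G,H,k,B,A,D,E]
After op 4 (swap(7, 0)): offset=5, physical=[k,B,A,D,F,E,G,H], logical=[E,G,H,k,B,A,D,F]
After op 5 (rotate(+1)): offset=6, physical=[k,B,A,D,F,E,G,H], logical=[G,H,k,B,A,D,F,E]
After op 6 (rotate(-3)): offset=3, physical=[k,B,A,D,F,E,G,H], logical=[D,F,E,G,H,k,B,A]
After op 7 (replace(1, 'e')): offset=3, physical=[k,B,A,D,e,E,G,H], logical=[D,e,E,G,H,k,B,A]
After op 8 (rotate(-2)): offset=1, physical=[k,B,A,D,e,E,G,H], logical=[B,A,D,e,E,G,H,k]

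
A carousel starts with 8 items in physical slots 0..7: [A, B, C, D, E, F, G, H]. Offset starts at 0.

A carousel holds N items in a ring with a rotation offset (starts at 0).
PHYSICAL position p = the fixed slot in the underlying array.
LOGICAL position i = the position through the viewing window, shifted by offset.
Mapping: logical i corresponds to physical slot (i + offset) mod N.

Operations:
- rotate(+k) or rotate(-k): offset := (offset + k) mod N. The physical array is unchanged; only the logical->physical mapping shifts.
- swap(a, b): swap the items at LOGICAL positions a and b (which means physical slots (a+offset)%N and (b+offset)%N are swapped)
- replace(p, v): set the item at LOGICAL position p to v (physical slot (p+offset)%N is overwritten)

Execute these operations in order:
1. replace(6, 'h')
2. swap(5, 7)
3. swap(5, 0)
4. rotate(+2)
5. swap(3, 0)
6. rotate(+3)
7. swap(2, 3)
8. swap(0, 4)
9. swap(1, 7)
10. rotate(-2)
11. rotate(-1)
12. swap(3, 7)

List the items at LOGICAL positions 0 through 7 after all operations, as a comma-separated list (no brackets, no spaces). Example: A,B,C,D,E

Answer: A,D,h,C,E,H,F,B

Derivation:
After op 1 (replace(6, 'h')): offset=0, physical=[A,B,C,D,E,F,h,H], logical=[A,B,C,D,E,F,h,H]
After op 2 (swap(5, 7)): offset=0, physical=[A,B,C,D,E,H,h,F], logical=[A,B,C,D,E,H,h,F]
After op 3 (swap(5, 0)): offset=0, physical=[H,B,C,D,E,A,h,F], logical=[H,B,C,D,E,A,h,F]
After op 4 (rotate(+2)): offset=2, physical=[H,B,C,D,E,A,h,F], logical=[C,D,E,A,h,F,H,B]
After op 5 (swap(3, 0)): offset=2, physical=[H,B,A,D,E,C,h,F], logical=[A,D,E,C,h,F,H,B]
After op 6 (rotate(+3)): offset=5, physical=[H,B,A,D,E,C,h,F], logical=[C,h,F,H,B,A,D,E]
After op 7 (swap(2, 3)): offset=5, physical=[F,B,A,D,E,C,h,H], logical=[C,h,H,F,B,A,D,E]
After op 8 (swap(0, 4)): offset=5, physical=[F,C,A,D,E,B,h,H], logical=[B,h,H,F,C,A,D,E]
After op 9 (swap(1, 7)): offset=5, physical=[F,C,A,D,h,B,E,H], logical=[B,E,H,F,C,A,D,h]
After op 10 (rotate(-2)): offset=3, physical=[F,C,A,D,h,B,E,H], logical=[D,h,B,E,H,F,C,A]
After op 11 (rotate(-1)): offset=2, physical=[F,C,A,D,h,B,E,H], logical=[A,D,h,B,E,H,F,C]
After op 12 (swap(3, 7)): offset=2, physical=[F,B,A,D,h,C,E,H], logical=[A,D,h,C,E,H,F,B]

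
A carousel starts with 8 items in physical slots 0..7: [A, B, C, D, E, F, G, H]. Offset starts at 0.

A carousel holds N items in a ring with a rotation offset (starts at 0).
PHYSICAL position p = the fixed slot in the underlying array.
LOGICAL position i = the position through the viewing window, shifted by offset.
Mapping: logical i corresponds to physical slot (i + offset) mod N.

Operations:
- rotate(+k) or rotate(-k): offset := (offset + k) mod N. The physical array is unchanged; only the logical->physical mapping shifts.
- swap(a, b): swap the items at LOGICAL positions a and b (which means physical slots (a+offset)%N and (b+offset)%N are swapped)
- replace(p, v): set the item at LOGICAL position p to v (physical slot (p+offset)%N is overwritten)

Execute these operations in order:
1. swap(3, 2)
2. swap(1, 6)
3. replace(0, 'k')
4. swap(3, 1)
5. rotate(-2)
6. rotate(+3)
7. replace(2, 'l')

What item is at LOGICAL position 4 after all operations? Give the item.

Answer: F

Derivation:
After op 1 (swap(3, 2)): offset=0, physical=[A,B,D,C,E,F,G,H], logical=[A,B,D,C,E,F,G,H]
After op 2 (swap(1, 6)): offset=0, physical=[A,G,D,C,E,F,B,H], logical=[A,G,D,C,E,F,B,H]
After op 3 (replace(0, 'k')): offset=0, physical=[k,G,D,C,E,F,B,H], logical=[k,G,D,C,E,F,B,H]
After op 4 (swap(3, 1)): offset=0, physical=[k,C,D,G,E,F,B,H], logical=[k,C,D,G,E,F,B,H]
After op 5 (rotate(-2)): offset=6, physical=[k,C,D,G,E,F,B,H], logical=[B,H,k,C,D,G,E,F]
After op 6 (rotate(+3)): offset=1, physical=[k,C,D,G,E,F,B,H], logical=[C,D,G,E,F,B,H,k]
After op 7 (replace(2, 'l')): offset=1, physical=[k,C,D,l,E,F,B,H], logical=[C,D,l,E,F,B,H,k]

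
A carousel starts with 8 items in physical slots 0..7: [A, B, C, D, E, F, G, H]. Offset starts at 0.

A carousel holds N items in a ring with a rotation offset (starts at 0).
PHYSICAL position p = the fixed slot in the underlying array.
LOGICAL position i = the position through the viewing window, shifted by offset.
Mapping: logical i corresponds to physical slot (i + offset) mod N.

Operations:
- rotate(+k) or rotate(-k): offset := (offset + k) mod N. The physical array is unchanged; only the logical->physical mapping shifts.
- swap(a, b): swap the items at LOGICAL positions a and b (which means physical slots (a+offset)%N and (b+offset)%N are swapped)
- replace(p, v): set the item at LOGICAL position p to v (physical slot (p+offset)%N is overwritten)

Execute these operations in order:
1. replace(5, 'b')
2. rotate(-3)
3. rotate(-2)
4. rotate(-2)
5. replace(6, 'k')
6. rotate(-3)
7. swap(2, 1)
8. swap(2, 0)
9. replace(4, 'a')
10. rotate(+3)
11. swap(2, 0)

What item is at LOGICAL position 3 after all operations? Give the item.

After op 1 (replace(5, 'b')): offset=0, physical=[A,B,C,D,E,b,G,H], logical=[A,B,C,D,E,b,G,H]
After op 2 (rotate(-3)): offset=5, physical=[A,B,C,D,E,b,G,H], logical=[b,G,H,A,B,C,D,E]
After op 3 (rotate(-2)): offset=3, physical=[A,B,C,D,E,b,G,H], logical=[D,E,b,G,H,A,B,C]
After op 4 (rotate(-2)): offset=1, physical=[A,B,C,D,E,b,G,H], logical=[B,C,D,E,b,G,H,A]
After op 5 (replace(6, 'k')): offset=1, physical=[A,B,C,D,E,b,G,k], logical=[B,C,D,E,b,G,k,A]
After op 6 (rotate(-3)): offset=6, physical=[A,B,C,D,E,b,G,k], logical=[G,k,A,B,C,D,E,b]
After op 7 (swap(2, 1)): offset=6, physical=[k,B,C,D,E,b,G,A], logical=[G,A,k,B,C,D,E,b]
After op 8 (swap(2, 0)): offset=6, physical=[G,B,C,D,E,b,k,A], logical=[k,A,G,B,C,D,E,b]
After op 9 (replace(4, 'a')): offset=6, physical=[G,B,a,D,E,b,k,A], logical=[k,A,G,B,a,D,E,b]
After op 10 (rotate(+3)): offset=1, physical=[G,B,a,D,E,b,k,A], logical=[B,a,D,E,b,k,A,G]
After op 11 (swap(2, 0)): offset=1, physical=[G,D,a,B,E,b,k,A], logical=[D,a,B,E,b,k,A,G]

Answer: E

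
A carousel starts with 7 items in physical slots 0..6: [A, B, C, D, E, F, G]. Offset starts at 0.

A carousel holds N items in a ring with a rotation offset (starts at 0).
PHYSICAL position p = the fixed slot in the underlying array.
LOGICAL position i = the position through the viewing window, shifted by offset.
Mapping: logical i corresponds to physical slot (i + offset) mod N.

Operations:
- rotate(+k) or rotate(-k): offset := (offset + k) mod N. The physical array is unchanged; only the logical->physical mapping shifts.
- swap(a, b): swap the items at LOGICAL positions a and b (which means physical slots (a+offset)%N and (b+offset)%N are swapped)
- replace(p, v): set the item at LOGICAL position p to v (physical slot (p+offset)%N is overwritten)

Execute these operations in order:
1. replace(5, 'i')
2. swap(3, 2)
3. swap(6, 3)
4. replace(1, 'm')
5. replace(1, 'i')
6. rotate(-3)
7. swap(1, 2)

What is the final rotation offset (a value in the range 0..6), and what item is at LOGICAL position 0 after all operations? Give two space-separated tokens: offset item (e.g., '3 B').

After op 1 (replace(5, 'i')): offset=0, physical=[A,B,C,D,E,i,G], logical=[A,B,C,D,E,i,G]
After op 2 (swap(3, 2)): offset=0, physical=[A,B,D,C,E,i,G], logical=[A,B,D,C,E,i,G]
After op 3 (swap(6, 3)): offset=0, physical=[A,B,D,G,E,i,C], logical=[A,B,D,G,E,i,C]
After op 4 (replace(1, 'm')): offset=0, physical=[A,m,D,G,E,i,C], logical=[A,m,D,G,E,i,C]
After op 5 (replace(1, 'i')): offset=0, physical=[A,i,D,G,E,i,C], logical=[A,i,D,G,E,i,C]
After op 6 (rotate(-3)): offset=4, physical=[A,i,D,G,E,i,C], logical=[E,i,C,A,i,D,G]
After op 7 (swap(1, 2)): offset=4, physical=[A,i,D,G,E,C,i], logical=[E,C,i,A,i,D,G]

Answer: 4 E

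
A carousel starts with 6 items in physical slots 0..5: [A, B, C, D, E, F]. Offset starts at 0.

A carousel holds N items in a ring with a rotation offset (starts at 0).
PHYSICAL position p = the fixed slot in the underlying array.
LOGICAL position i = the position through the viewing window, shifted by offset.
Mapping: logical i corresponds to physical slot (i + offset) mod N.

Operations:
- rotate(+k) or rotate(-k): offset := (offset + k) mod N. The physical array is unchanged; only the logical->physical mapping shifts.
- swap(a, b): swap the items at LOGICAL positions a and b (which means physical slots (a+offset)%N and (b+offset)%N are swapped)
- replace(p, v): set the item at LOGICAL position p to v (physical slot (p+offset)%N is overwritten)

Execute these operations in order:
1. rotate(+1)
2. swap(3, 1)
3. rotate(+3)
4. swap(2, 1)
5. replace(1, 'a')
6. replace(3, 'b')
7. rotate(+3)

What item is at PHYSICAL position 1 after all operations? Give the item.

After op 1 (rotate(+1)): offset=1, physical=[A,B,C,D,E,F], logical=[B,C,D,E,F,A]
After op 2 (swap(3, 1)): offset=1, physical=[A,B,E,D,C,F], logical=[B,E,D,C,F,A]
After op 3 (rotate(+3)): offset=4, physical=[A,B,E,D,C,F], logical=[C,F,A,B,E,D]
After op 4 (swap(2, 1)): offset=4, physical=[F,B,E,D,C,A], logical=[C,A,F,B,E,D]
After op 5 (replace(1, 'a')): offset=4, physical=[F,B,E,D,C,a], logical=[C,a,F,B,E,D]
After op 6 (replace(3, 'b')): offset=4, physical=[F,b,E,D,C,a], logical=[C,a,F,b,E,D]
After op 7 (rotate(+3)): offset=1, physical=[F,b,E,D,C,a], logical=[b,E,D,C,a,F]

Answer: b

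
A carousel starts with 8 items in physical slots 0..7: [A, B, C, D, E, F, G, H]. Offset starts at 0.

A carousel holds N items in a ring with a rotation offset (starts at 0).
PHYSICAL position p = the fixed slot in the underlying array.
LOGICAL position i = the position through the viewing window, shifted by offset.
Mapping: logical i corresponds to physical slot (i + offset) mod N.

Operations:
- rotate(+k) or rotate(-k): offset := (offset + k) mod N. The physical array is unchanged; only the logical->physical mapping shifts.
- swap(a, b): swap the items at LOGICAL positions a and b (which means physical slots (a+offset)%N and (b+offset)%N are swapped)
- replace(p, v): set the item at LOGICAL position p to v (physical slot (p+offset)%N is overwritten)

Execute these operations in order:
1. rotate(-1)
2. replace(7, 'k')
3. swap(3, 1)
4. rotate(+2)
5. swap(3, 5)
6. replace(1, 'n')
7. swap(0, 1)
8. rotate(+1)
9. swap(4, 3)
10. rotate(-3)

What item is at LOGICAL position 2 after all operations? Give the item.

After op 1 (rotate(-1)): offset=7, physical=[A,B,C,D,E,F,G,H], logical=[H,A,B,C,D,E,F,G]
After op 2 (replace(7, 'k')): offset=7, physical=[A,B,C,D,E,F,k,H], logical=[H,A,B,C,D,E,F,k]
After op 3 (swap(3, 1)): offset=7, physical=[C,B,A,D,E,F,k,H], logical=[H,C,B,A,D,E,F,k]
After op 4 (rotate(+2)): offset=1, physical=[C,B,A,D,E,F,k,H], logical=[B,A,D,E,F,k,H,C]
After op 5 (swap(3, 5)): offset=1, physical=[C,B,A,D,k,F,E,H], logical=[B,A,D,k,F,E,H,C]
After op 6 (replace(1, 'n')): offset=1, physical=[C,B,n,D,k,F,E,H], logical=[B,n,D,k,F,E,H,C]
After op 7 (swap(0, 1)): offset=1, physical=[C,n,B,D,k,F,E,H], logical=[n,B,D,k,F,E,H,C]
After op 8 (rotate(+1)): offset=2, physical=[C,n,B,D,k,F,E,H], logical=[B,D,k,F,E,H,C,n]
After op 9 (swap(4, 3)): offset=2, physical=[C,n,B,D,k,E,F,H], logical=[B,D,k,E,F,H,C,n]
After op 10 (rotate(-3)): offset=7, physical=[C,n,B,D,k,E,F,H], logical=[H,C,n,B,D,k,E,F]

Answer: n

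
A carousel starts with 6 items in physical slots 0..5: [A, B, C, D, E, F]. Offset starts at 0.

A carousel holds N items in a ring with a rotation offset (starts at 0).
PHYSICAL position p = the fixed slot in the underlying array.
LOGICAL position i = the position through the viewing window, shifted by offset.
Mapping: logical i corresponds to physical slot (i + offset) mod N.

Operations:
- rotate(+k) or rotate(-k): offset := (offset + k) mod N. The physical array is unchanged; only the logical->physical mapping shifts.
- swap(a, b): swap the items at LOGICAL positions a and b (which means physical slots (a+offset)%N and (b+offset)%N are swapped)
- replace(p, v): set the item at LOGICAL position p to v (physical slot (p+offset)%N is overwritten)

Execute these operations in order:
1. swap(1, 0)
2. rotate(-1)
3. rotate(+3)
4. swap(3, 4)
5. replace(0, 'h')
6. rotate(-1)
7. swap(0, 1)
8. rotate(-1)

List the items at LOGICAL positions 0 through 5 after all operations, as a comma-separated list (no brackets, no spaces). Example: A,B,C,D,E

After op 1 (swap(1, 0)): offset=0, physical=[B,A,C,D,E,F], logical=[B,A,C,D,E,F]
After op 2 (rotate(-1)): offset=5, physical=[B,A,C,D,E,F], logical=[F,B,A,C,D,E]
After op 3 (rotate(+3)): offset=2, physical=[B,A,C,D,E,F], logical=[C,D,E,F,B,A]
After op 4 (swap(3, 4)): offset=2, physical=[F,A,C,D,E,B], logical=[C,D,E,B,F,A]
After op 5 (replace(0, 'h')): offset=2, physical=[F,A,h,D,E,B], logical=[h,D,E,B,F,A]
After op 6 (rotate(-1)): offset=1, physical=[F,A,h,D,E,B], logical=[A,h,D,E,B,F]
After op 7 (swap(0, 1)): offset=1, physical=[F,h,A,D,E,B], logical=[h,A,D,E,B,F]
After op 8 (rotate(-1)): offset=0, physical=[F,h,A,D,E,B], logical=[F,h,A,D,E,B]

Answer: F,h,A,D,E,B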